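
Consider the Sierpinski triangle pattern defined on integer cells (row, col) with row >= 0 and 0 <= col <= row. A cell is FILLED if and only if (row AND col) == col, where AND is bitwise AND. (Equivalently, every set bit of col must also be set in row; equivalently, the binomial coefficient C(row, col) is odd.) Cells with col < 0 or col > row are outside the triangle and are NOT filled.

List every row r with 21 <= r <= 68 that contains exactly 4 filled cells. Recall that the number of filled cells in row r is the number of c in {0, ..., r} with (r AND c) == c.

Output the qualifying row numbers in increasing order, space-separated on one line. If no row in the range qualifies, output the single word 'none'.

Answer: 24 33 34 36 40 48 65 66 68

Derivation:
Row r has 2^popcount(r) filled cells, so we need popcount(r) = log2(4) = 2.
Scan r = 21..68 and keep those with exactly 2 one-bits:
r=21=10101 popcount=3 -> skip
r=22=10110 popcount=3 -> skip
r=23=10111 popcount=4 -> skip
r=24=11000 popcount=2 -> KEEP
r=25=11001 popcount=3 -> skip
r=26=11010 popcount=3 -> skip
r=27=11011 popcount=4 -> skip
r=28=11100 popcount=3 -> skip
r=29=11101 popcount=4 -> skip
r=30=11110 popcount=4 -> skip
r=31=11111 popcount=5 -> skip
r=32=100000 popcount=1 -> skip
r=33=100001 popcount=2 -> KEEP
r=34=100010 popcount=2 -> KEEP
r=35=100011 popcount=3 -> skip
r=36=100100 popcount=2 -> KEEP
r=37=100101 popcount=3 -> skip
r=38=100110 popcount=3 -> skip
r=39=100111 popcount=4 -> skip
r=40=101000 popcount=2 -> KEEP
r=41=101001 popcount=3 -> skip
r=42=101010 popcount=3 -> skip
r=43=101011 popcount=4 -> skip
r=44=101100 popcount=3 -> skip
r=45=101101 popcount=4 -> skip
r=46=101110 popcount=4 -> skip
r=47=101111 popcount=5 -> skip
r=48=110000 popcount=2 -> KEEP
r=49=110001 popcount=3 -> skip
r=50=110010 popcount=3 -> skip
r=51=110011 popcount=4 -> skip
r=52=110100 popcount=3 -> skip
r=53=110101 popcount=4 -> skip
r=54=110110 popcount=4 -> skip
r=55=110111 popcount=5 -> skip
r=56=111000 popcount=3 -> skip
r=57=111001 popcount=4 -> skip
r=58=111010 popcount=4 -> skip
r=59=111011 popcount=5 -> skip
r=60=111100 popcount=4 -> skip
r=61=111101 popcount=5 -> skip
r=62=111110 popcount=5 -> skip
r=63=111111 popcount=6 -> skip
r=64=1000000 popcount=1 -> skip
r=65=1000001 popcount=2 -> KEEP
r=66=1000010 popcount=2 -> KEEP
r=67=1000011 popcount=3 -> skip
r=68=1000100 popcount=2 -> KEEP
Kept rows: 24 33 34 36 40 48 65 66 68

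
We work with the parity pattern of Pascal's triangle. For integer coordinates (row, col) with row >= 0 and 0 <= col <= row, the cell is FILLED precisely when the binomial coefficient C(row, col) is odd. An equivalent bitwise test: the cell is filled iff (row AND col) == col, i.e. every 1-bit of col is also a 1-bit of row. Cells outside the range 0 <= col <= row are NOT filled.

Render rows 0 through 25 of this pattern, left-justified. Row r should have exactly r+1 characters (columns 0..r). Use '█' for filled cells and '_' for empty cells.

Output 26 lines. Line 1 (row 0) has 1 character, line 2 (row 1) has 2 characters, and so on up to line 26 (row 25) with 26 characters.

r0=0: █
r1=1: ██
r2=10: █_█
r3=11: ████
r4=100: █___█
r5=101: ██__██
r6=110: █_█_█_█
r7=111: ████████
r8=1000: █_______█
r9=1001: ██______██
r10=1010: █_█_____█_█
r11=1011: ████____████
r12=1100: █___█___█___█
r13=1101: ██__██__██__██
r14=1110: █_█_█_█_█_█_█_█
r15=1111: ████████████████
r16=10000: █_______________█
r17=10001: ██______________██
r18=10010: █_█_____________█_█
r19=10011: ████____________████
r20=10100: █___█___________█___█
r21=10101: ██__██__________██__██
r22=10110: █_█_█_█_________█_█_█_█
r23=10111: ████████________████████
r24=11000: █_______█_______█_______█
r25=11001: ██______██______██______██

Answer: █
██
█_█
████
█___█
██__██
█_█_█_█
████████
█_______█
██______██
█_█_____█_█
████____████
█___█___█___█
██__██__██__██
█_█_█_█_█_█_█_█
████████████████
█_______________█
██______________██
█_█_____________█_█
████____________████
█___█___________█___█
██__██__________██__██
█_█_█_█_________█_█_█_█
████████________████████
█_______█_______█_______█
██______██______██______██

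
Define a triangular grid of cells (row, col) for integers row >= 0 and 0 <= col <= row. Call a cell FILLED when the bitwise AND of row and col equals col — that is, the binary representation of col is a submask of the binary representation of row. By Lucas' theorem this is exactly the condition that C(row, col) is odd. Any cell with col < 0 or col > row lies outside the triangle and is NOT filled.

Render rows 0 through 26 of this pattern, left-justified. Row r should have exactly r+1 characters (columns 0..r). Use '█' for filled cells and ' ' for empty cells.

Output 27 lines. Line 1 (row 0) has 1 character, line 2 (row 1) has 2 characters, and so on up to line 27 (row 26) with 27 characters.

r0=0: █
r1=1: ██
r2=10: █ █
r3=11: ████
r4=100: █   █
r5=101: ██  ██
r6=110: █ █ █ █
r7=111: ████████
r8=1000: █       █
r9=1001: ██      ██
r10=1010: █ █     █ █
r11=1011: ████    ████
r12=1100: █   █   █   █
r13=1101: ██  ██  ██  ██
r14=1110: █ █ █ █ █ █ █ █
r15=1111: ████████████████
r16=10000: █               █
r17=10001: ██              ██
r18=10010: █ █             █ █
r19=10011: ████            ████
r20=10100: █   █           █   █
r21=10101: ██  ██          ██  ██
r22=10110: █ █ █ █         █ █ █ █
r23=10111: ████████        ████████
r24=11000: █       █       █       █
r25=11001: ██      ██      ██      ██
r26=11010: █ █     █ █     █ █     █ █

Answer: █
██
█ █
████
█   █
██  ██
█ █ █ █
████████
█       █
██      ██
█ █     █ █
████    ████
█   █   █   █
██  ██  ██  ██
█ █ █ █ █ █ █ █
████████████████
█               █
██              ██
█ █             █ █
████            ████
█   █           █   █
██  ██          ██  ██
█ █ █ █         █ █ █ █
████████        ████████
█       █       █       █
██      ██      ██      ██
█ █     █ █     █ █     █ █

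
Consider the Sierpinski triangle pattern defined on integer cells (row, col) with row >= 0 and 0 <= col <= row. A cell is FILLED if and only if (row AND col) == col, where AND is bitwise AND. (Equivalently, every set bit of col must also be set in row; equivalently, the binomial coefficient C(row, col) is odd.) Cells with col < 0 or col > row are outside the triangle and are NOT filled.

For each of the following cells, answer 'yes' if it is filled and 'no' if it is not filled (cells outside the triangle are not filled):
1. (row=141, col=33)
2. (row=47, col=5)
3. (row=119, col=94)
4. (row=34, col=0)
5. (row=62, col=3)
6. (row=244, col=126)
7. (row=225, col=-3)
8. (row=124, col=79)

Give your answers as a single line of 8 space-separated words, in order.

Answer: no yes no yes no no no no

Derivation:
(141,33): row=0b10001101, col=0b100001, row AND col = 0b1 = 1; 1 != 33 -> empty
(47,5): row=0b101111, col=0b101, row AND col = 0b101 = 5; 5 == 5 -> filled
(119,94): row=0b1110111, col=0b1011110, row AND col = 0b1010110 = 86; 86 != 94 -> empty
(34,0): row=0b100010, col=0b0, row AND col = 0b0 = 0; 0 == 0 -> filled
(62,3): row=0b111110, col=0b11, row AND col = 0b10 = 2; 2 != 3 -> empty
(244,126): row=0b11110100, col=0b1111110, row AND col = 0b1110100 = 116; 116 != 126 -> empty
(225,-3): col outside [0, 225] -> not filled
(124,79): row=0b1111100, col=0b1001111, row AND col = 0b1001100 = 76; 76 != 79 -> empty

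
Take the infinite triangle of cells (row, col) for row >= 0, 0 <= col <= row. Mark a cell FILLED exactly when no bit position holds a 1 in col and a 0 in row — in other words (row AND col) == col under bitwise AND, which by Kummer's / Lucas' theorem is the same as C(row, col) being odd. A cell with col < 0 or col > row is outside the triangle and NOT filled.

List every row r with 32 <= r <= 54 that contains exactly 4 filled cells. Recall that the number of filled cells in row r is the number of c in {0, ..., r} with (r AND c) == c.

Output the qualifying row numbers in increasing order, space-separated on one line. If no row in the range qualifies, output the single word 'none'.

Answer: 33 34 36 40 48

Derivation:
Row r has 2^popcount(r) filled cells, so we need popcount(r) = log2(4) = 2.
Scan r = 32..54 and keep those with exactly 2 one-bits:
r=32=100000 popcount=1 -> skip
r=33=100001 popcount=2 -> KEEP
r=34=100010 popcount=2 -> KEEP
r=35=100011 popcount=3 -> skip
r=36=100100 popcount=2 -> KEEP
r=37=100101 popcount=3 -> skip
r=38=100110 popcount=3 -> skip
r=39=100111 popcount=4 -> skip
r=40=101000 popcount=2 -> KEEP
r=41=101001 popcount=3 -> skip
r=42=101010 popcount=3 -> skip
r=43=101011 popcount=4 -> skip
r=44=101100 popcount=3 -> skip
r=45=101101 popcount=4 -> skip
r=46=101110 popcount=4 -> skip
r=47=101111 popcount=5 -> skip
r=48=110000 popcount=2 -> KEEP
r=49=110001 popcount=3 -> skip
r=50=110010 popcount=3 -> skip
r=51=110011 popcount=4 -> skip
r=52=110100 popcount=3 -> skip
r=53=110101 popcount=4 -> skip
r=54=110110 popcount=4 -> skip
Kept rows: 33 34 36 40 48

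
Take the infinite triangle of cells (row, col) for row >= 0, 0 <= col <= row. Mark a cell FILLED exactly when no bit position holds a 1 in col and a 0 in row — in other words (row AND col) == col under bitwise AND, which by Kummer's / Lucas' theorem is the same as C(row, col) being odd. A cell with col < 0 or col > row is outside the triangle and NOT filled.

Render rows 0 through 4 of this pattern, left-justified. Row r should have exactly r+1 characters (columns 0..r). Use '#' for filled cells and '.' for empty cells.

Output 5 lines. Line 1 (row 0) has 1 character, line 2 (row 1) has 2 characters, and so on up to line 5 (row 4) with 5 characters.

Answer: #
##
#.#
####
#...#

Derivation:
r0=0: #
r1=1: ##
r2=10: #.#
r3=11: ####
r4=100: #...#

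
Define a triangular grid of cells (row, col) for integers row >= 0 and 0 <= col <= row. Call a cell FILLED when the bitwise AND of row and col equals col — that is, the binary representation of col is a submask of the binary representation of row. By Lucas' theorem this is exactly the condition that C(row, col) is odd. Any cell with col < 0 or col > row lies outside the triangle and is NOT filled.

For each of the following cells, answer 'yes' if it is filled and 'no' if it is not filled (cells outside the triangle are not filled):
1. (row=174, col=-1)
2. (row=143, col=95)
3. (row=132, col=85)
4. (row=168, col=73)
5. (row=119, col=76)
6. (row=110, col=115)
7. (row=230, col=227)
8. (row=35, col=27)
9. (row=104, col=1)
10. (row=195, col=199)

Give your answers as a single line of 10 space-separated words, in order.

(174,-1): col outside [0, 174] -> not filled
(143,95): row=0b10001111, col=0b1011111, row AND col = 0b1111 = 15; 15 != 95 -> empty
(132,85): row=0b10000100, col=0b1010101, row AND col = 0b100 = 4; 4 != 85 -> empty
(168,73): row=0b10101000, col=0b1001001, row AND col = 0b1000 = 8; 8 != 73 -> empty
(119,76): row=0b1110111, col=0b1001100, row AND col = 0b1000100 = 68; 68 != 76 -> empty
(110,115): col outside [0, 110] -> not filled
(230,227): row=0b11100110, col=0b11100011, row AND col = 0b11100010 = 226; 226 != 227 -> empty
(35,27): row=0b100011, col=0b11011, row AND col = 0b11 = 3; 3 != 27 -> empty
(104,1): row=0b1101000, col=0b1, row AND col = 0b0 = 0; 0 != 1 -> empty
(195,199): col outside [0, 195] -> not filled

Answer: no no no no no no no no no no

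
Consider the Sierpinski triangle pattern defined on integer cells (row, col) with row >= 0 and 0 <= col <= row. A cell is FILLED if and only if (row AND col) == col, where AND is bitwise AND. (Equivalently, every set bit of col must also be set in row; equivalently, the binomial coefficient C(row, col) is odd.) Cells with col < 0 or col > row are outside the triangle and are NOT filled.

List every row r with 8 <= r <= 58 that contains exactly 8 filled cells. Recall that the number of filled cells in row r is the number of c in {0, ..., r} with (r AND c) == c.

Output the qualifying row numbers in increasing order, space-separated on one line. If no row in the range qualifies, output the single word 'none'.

Row r has 2^popcount(r) filled cells, so we need popcount(r) = log2(8) = 3.
Scan r = 8..58 and keep those with exactly 3 one-bits:
r=8=1000 popcount=1 -> skip
r=9=1001 popcount=2 -> skip
r=10=1010 popcount=2 -> skip
r=11=1011 popcount=3 -> KEEP
r=12=1100 popcount=2 -> skip
r=13=1101 popcount=3 -> KEEP
r=14=1110 popcount=3 -> KEEP
r=15=1111 popcount=4 -> skip
r=16=10000 popcount=1 -> skip
r=17=10001 popcount=2 -> skip
r=18=10010 popcount=2 -> skip
r=19=10011 popcount=3 -> KEEP
r=20=10100 popcount=2 -> skip
r=21=10101 popcount=3 -> KEEP
r=22=10110 popcount=3 -> KEEP
r=23=10111 popcount=4 -> skip
r=24=11000 popcount=2 -> skip
r=25=11001 popcount=3 -> KEEP
r=26=11010 popcount=3 -> KEEP
r=27=11011 popcount=4 -> skip
r=28=11100 popcount=3 -> KEEP
r=29=11101 popcount=4 -> skip
r=30=11110 popcount=4 -> skip
r=31=11111 popcount=5 -> skip
r=32=100000 popcount=1 -> skip
r=33=100001 popcount=2 -> skip
r=34=100010 popcount=2 -> skip
r=35=100011 popcount=3 -> KEEP
r=36=100100 popcount=2 -> skip
r=37=100101 popcount=3 -> KEEP
r=38=100110 popcount=3 -> KEEP
r=39=100111 popcount=4 -> skip
r=40=101000 popcount=2 -> skip
r=41=101001 popcount=3 -> KEEP
r=42=101010 popcount=3 -> KEEP
r=43=101011 popcount=4 -> skip
r=44=101100 popcount=3 -> KEEP
r=45=101101 popcount=4 -> skip
r=46=101110 popcount=4 -> skip
r=47=101111 popcount=5 -> skip
r=48=110000 popcount=2 -> skip
r=49=110001 popcount=3 -> KEEP
r=50=110010 popcount=3 -> KEEP
r=51=110011 popcount=4 -> skip
r=52=110100 popcount=3 -> KEEP
r=53=110101 popcount=4 -> skip
r=54=110110 popcount=4 -> skip
r=55=110111 popcount=5 -> skip
r=56=111000 popcount=3 -> KEEP
r=57=111001 popcount=4 -> skip
r=58=111010 popcount=4 -> skip
Kept rows: 11 13 14 19 21 22 25 26 28 35 37 38 41 42 44 49 50 52 56

Answer: 11 13 14 19 21 22 25 26 28 35 37 38 41 42 44 49 50 52 56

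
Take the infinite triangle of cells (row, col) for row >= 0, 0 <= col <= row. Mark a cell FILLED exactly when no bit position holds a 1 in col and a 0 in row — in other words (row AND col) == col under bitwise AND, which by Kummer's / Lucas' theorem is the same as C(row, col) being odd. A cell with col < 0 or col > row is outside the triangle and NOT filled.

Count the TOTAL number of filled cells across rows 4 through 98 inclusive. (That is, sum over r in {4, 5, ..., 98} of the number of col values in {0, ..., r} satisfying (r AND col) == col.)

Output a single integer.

Answer: 1226

Derivation:
r4=100 pc1: +2 =2
r5=101 pc2: +4 =6
r6=110 pc2: +4 =10
r7=111 pc3: +8 =18
r8=1000 pc1: +2 =20
r9=1001 pc2: +4 =24
r10=1010 pc2: +4 =28
r11=1011 pc3: +8 =36
r12=1100 pc2: +4 =40
r13=1101 pc3: +8 =48
r14=1110 pc3: +8 =56
r15=1111 pc4: +16 =72
r16=10000 pc1: +2 =74
r17=10001 pc2: +4 =78
r18=10010 pc2: +4 =82
r19=10011 pc3: +8 =90
r20=10100 pc2: +4 =94
r21=10101 pc3: +8 =102
r22=10110 pc3: +8 =110
r23=10111 pc4: +16 =126
r24=11000 pc2: +4 =130
r25=11001 pc3: +8 =138
r26=11010 pc3: +8 =146
r27=11011 pc4: +16 =162
r28=11100 pc3: +8 =170
r29=11101 pc4: +16 =186
r30=11110 pc4: +16 =202
r31=11111 pc5: +32 =234
r32=100000 pc1: +2 =236
r33=100001 pc2: +4 =240
r34=100010 pc2: +4 =244
r35=100011 pc3: +8 =252
r36=100100 pc2: +4 =256
r37=100101 pc3: +8 =264
r38=100110 pc3: +8 =272
r39=100111 pc4: +16 =288
r40=101000 pc2: +4 =292
r41=101001 pc3: +8 =300
r42=101010 pc3: +8 =308
r43=101011 pc4: +16 =324
r44=101100 pc3: +8 =332
r45=101101 pc4: +16 =348
r46=101110 pc4: +16 =364
r47=101111 pc5: +32 =396
r48=110000 pc2: +4 =400
r49=110001 pc3: +8 =408
r50=110010 pc3: +8 =416
r51=110011 pc4: +16 =432
r52=110100 pc3: +8 =440
r53=110101 pc4: +16 =456
r54=110110 pc4: +16 =472
r55=110111 pc5: +32 =504
r56=111000 pc3: +8 =512
r57=111001 pc4: +16 =528
r58=111010 pc4: +16 =544
r59=111011 pc5: +32 =576
r60=111100 pc4: +16 =592
r61=111101 pc5: +32 =624
r62=111110 pc5: +32 =656
r63=111111 pc6: +64 =720
r64=1000000 pc1: +2 =722
r65=1000001 pc2: +4 =726
r66=1000010 pc2: +4 =730
r67=1000011 pc3: +8 =738
r68=1000100 pc2: +4 =742
r69=1000101 pc3: +8 =750
r70=1000110 pc3: +8 =758
r71=1000111 pc4: +16 =774
r72=1001000 pc2: +4 =778
r73=1001001 pc3: +8 =786
r74=1001010 pc3: +8 =794
r75=1001011 pc4: +16 =810
r76=1001100 pc3: +8 =818
r77=1001101 pc4: +16 =834
r78=1001110 pc4: +16 =850
r79=1001111 pc5: +32 =882
r80=1010000 pc2: +4 =886
r81=1010001 pc3: +8 =894
r82=1010010 pc3: +8 =902
r83=1010011 pc4: +16 =918
r84=1010100 pc3: +8 =926
r85=1010101 pc4: +16 =942
r86=1010110 pc4: +16 =958
r87=1010111 pc5: +32 =990
r88=1011000 pc3: +8 =998
r89=1011001 pc4: +16 =1014
r90=1011010 pc4: +16 =1030
r91=1011011 pc5: +32 =1062
r92=1011100 pc4: +16 =1078
r93=1011101 pc5: +32 =1110
r94=1011110 pc5: +32 =1142
r95=1011111 pc6: +64 =1206
r96=1100000 pc2: +4 =1210
r97=1100001 pc3: +8 =1218
r98=1100010 pc3: +8 =1226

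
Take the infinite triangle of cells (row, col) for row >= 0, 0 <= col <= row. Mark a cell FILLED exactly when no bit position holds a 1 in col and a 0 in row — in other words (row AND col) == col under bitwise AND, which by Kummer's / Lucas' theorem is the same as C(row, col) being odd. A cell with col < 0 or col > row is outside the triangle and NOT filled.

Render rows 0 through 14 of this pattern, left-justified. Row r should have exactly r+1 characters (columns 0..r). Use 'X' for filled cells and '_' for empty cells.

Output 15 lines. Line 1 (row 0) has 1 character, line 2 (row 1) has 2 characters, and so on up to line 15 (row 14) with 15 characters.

r0=0: X
r1=1: XX
r2=10: X_X
r3=11: XXXX
r4=100: X___X
r5=101: XX__XX
r6=110: X_X_X_X
r7=111: XXXXXXXX
r8=1000: X_______X
r9=1001: XX______XX
r10=1010: X_X_____X_X
r11=1011: XXXX____XXXX
r12=1100: X___X___X___X
r13=1101: XX__XX__XX__XX
r14=1110: X_X_X_X_X_X_X_X

Answer: X
XX
X_X
XXXX
X___X
XX__XX
X_X_X_X
XXXXXXXX
X_______X
XX______XX
X_X_____X_X
XXXX____XXXX
X___X___X___X
XX__XX__XX__XX
X_X_X_X_X_X_X_X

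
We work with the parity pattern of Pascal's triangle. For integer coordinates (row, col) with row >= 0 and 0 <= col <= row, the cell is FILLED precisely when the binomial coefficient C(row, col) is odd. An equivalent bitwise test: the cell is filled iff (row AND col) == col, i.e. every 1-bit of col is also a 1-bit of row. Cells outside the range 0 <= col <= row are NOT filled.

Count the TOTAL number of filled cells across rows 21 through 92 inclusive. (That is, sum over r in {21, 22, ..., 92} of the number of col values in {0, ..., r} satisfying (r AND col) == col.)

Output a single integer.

Answer: 984

Derivation:
r21=10101 pc3: +8 =8
r22=10110 pc3: +8 =16
r23=10111 pc4: +16 =32
r24=11000 pc2: +4 =36
r25=11001 pc3: +8 =44
r26=11010 pc3: +8 =52
r27=11011 pc4: +16 =68
r28=11100 pc3: +8 =76
r29=11101 pc4: +16 =92
r30=11110 pc4: +16 =108
r31=11111 pc5: +32 =140
r32=100000 pc1: +2 =142
r33=100001 pc2: +4 =146
r34=100010 pc2: +4 =150
r35=100011 pc3: +8 =158
r36=100100 pc2: +4 =162
r37=100101 pc3: +8 =170
r38=100110 pc3: +8 =178
r39=100111 pc4: +16 =194
r40=101000 pc2: +4 =198
r41=101001 pc3: +8 =206
r42=101010 pc3: +8 =214
r43=101011 pc4: +16 =230
r44=101100 pc3: +8 =238
r45=101101 pc4: +16 =254
r46=101110 pc4: +16 =270
r47=101111 pc5: +32 =302
r48=110000 pc2: +4 =306
r49=110001 pc3: +8 =314
r50=110010 pc3: +8 =322
r51=110011 pc4: +16 =338
r52=110100 pc3: +8 =346
r53=110101 pc4: +16 =362
r54=110110 pc4: +16 =378
r55=110111 pc5: +32 =410
r56=111000 pc3: +8 =418
r57=111001 pc4: +16 =434
r58=111010 pc4: +16 =450
r59=111011 pc5: +32 =482
r60=111100 pc4: +16 =498
r61=111101 pc5: +32 =530
r62=111110 pc5: +32 =562
r63=111111 pc6: +64 =626
r64=1000000 pc1: +2 =628
r65=1000001 pc2: +4 =632
r66=1000010 pc2: +4 =636
r67=1000011 pc3: +8 =644
r68=1000100 pc2: +4 =648
r69=1000101 pc3: +8 =656
r70=1000110 pc3: +8 =664
r71=1000111 pc4: +16 =680
r72=1001000 pc2: +4 =684
r73=1001001 pc3: +8 =692
r74=1001010 pc3: +8 =700
r75=1001011 pc4: +16 =716
r76=1001100 pc3: +8 =724
r77=1001101 pc4: +16 =740
r78=1001110 pc4: +16 =756
r79=1001111 pc5: +32 =788
r80=1010000 pc2: +4 =792
r81=1010001 pc3: +8 =800
r82=1010010 pc3: +8 =808
r83=1010011 pc4: +16 =824
r84=1010100 pc3: +8 =832
r85=1010101 pc4: +16 =848
r86=1010110 pc4: +16 =864
r87=1010111 pc5: +32 =896
r88=1011000 pc3: +8 =904
r89=1011001 pc4: +16 =920
r90=1011010 pc4: +16 =936
r91=1011011 pc5: +32 =968
r92=1011100 pc4: +16 =984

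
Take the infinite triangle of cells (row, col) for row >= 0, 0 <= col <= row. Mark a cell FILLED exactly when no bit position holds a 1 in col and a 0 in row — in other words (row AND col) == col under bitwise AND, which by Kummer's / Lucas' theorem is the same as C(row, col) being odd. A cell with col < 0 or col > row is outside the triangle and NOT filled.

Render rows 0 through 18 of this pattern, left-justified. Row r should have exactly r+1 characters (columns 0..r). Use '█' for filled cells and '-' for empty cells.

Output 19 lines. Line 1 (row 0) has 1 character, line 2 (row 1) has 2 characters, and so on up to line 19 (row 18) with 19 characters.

Answer: █
██
█-█
████
█---█
██--██
█-█-█-█
████████
█-------█
██------██
█-█-----█-█
████----████
█---█---█---█
██--██--██--██
█-█-█-█-█-█-█-█
████████████████
█---------------█
██--------------██
█-█-------------█-█

Derivation:
r0=0: █
r1=1: ██
r2=10: █-█
r3=11: ████
r4=100: █---█
r5=101: ██--██
r6=110: █-█-█-█
r7=111: ████████
r8=1000: █-------█
r9=1001: ██------██
r10=1010: █-█-----█-█
r11=1011: ████----████
r12=1100: █---█---█---█
r13=1101: ██--██--██--██
r14=1110: █-█-█-█-█-█-█-█
r15=1111: ████████████████
r16=10000: █---------------█
r17=10001: ██--------------██
r18=10010: █-█-------------█-█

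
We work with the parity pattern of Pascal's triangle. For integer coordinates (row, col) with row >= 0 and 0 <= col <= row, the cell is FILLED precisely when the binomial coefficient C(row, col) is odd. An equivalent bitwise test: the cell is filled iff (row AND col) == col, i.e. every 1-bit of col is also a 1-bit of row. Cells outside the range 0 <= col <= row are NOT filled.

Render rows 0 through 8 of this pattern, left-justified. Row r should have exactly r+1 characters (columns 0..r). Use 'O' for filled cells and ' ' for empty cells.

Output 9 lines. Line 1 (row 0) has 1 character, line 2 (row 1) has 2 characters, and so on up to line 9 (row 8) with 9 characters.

Answer: O
OO
O O
OOOO
O   O
OO  OO
O O O O
OOOOOOOO
O       O

Derivation:
r0=0: O
r1=1: OO
r2=10: O O
r3=11: OOOO
r4=100: O   O
r5=101: OO  OO
r6=110: O O O O
r7=111: OOOOOOOO
r8=1000: O       O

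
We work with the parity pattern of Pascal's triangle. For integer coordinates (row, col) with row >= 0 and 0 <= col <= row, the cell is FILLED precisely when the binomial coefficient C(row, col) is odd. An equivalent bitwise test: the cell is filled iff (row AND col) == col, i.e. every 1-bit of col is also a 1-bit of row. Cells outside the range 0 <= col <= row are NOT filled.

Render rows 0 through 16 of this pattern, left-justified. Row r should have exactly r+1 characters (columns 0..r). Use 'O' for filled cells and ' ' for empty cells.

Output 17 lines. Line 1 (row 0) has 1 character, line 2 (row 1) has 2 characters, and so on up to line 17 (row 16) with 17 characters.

Answer: O
OO
O O
OOOO
O   O
OO  OO
O O O O
OOOOOOOO
O       O
OO      OO
O O     O O
OOOO    OOOO
O   O   O   O
OO  OO  OO  OO
O O O O O O O O
OOOOOOOOOOOOOOOO
O               O

Derivation:
r0=0: O
r1=1: OO
r2=10: O O
r3=11: OOOO
r4=100: O   O
r5=101: OO  OO
r6=110: O O O O
r7=111: OOOOOOOO
r8=1000: O       O
r9=1001: OO      OO
r10=1010: O O     O O
r11=1011: OOOO    OOOO
r12=1100: O   O   O   O
r13=1101: OO  OO  OO  OO
r14=1110: O O O O O O O O
r15=1111: OOOOOOOOOOOOOOOO
r16=10000: O               O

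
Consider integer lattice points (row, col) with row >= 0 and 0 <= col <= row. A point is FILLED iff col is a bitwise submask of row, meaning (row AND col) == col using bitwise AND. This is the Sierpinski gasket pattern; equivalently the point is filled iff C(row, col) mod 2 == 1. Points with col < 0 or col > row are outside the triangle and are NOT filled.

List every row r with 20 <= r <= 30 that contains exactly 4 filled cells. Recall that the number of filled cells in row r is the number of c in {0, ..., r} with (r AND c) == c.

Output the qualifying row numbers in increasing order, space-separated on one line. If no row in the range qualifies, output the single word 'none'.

Answer: 20 24

Derivation:
Row r has 2^popcount(r) filled cells, so we need popcount(r) = log2(4) = 2.
Scan r = 20..30 and keep those with exactly 2 one-bits:
r=20=10100 popcount=2 -> KEEP
r=21=10101 popcount=3 -> skip
r=22=10110 popcount=3 -> skip
r=23=10111 popcount=4 -> skip
r=24=11000 popcount=2 -> KEEP
r=25=11001 popcount=3 -> skip
r=26=11010 popcount=3 -> skip
r=27=11011 popcount=4 -> skip
r=28=11100 popcount=3 -> skip
r=29=11101 popcount=4 -> skip
r=30=11110 popcount=4 -> skip
Kept rows: 20 24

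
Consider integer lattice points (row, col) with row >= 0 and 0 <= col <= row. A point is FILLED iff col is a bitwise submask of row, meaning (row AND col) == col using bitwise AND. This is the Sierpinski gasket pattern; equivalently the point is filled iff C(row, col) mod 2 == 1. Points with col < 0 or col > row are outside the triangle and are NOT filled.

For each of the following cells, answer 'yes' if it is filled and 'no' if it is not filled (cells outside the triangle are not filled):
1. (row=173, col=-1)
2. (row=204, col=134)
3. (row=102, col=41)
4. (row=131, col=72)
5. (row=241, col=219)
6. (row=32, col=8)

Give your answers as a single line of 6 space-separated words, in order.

(173,-1): col outside [0, 173] -> not filled
(204,134): row=0b11001100, col=0b10000110, row AND col = 0b10000100 = 132; 132 != 134 -> empty
(102,41): row=0b1100110, col=0b101001, row AND col = 0b100000 = 32; 32 != 41 -> empty
(131,72): row=0b10000011, col=0b1001000, row AND col = 0b0 = 0; 0 != 72 -> empty
(241,219): row=0b11110001, col=0b11011011, row AND col = 0b11010001 = 209; 209 != 219 -> empty
(32,8): row=0b100000, col=0b1000, row AND col = 0b0 = 0; 0 != 8 -> empty

Answer: no no no no no no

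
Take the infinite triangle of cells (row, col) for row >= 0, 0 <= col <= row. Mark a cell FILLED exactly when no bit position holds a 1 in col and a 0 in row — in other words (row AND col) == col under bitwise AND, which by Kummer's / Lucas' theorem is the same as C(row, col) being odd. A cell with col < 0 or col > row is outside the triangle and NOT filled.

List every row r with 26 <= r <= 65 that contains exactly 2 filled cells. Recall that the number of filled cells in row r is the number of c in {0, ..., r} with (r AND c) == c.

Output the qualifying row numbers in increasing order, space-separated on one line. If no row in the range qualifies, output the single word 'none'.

Row r has 2^popcount(r) filled cells, so we need popcount(r) = log2(2) = 1.
Scan r = 26..65 and keep those with exactly 1 one-bits:
r=26=11010 popcount=3 -> skip
r=27=11011 popcount=4 -> skip
r=28=11100 popcount=3 -> skip
r=29=11101 popcount=4 -> skip
r=30=11110 popcount=4 -> skip
r=31=11111 popcount=5 -> skip
r=32=100000 popcount=1 -> KEEP
r=33=100001 popcount=2 -> skip
r=34=100010 popcount=2 -> skip
r=35=100011 popcount=3 -> skip
r=36=100100 popcount=2 -> skip
r=37=100101 popcount=3 -> skip
r=38=100110 popcount=3 -> skip
r=39=100111 popcount=4 -> skip
r=40=101000 popcount=2 -> skip
r=41=101001 popcount=3 -> skip
r=42=101010 popcount=3 -> skip
r=43=101011 popcount=4 -> skip
r=44=101100 popcount=3 -> skip
r=45=101101 popcount=4 -> skip
r=46=101110 popcount=4 -> skip
r=47=101111 popcount=5 -> skip
r=48=110000 popcount=2 -> skip
r=49=110001 popcount=3 -> skip
r=50=110010 popcount=3 -> skip
r=51=110011 popcount=4 -> skip
r=52=110100 popcount=3 -> skip
r=53=110101 popcount=4 -> skip
r=54=110110 popcount=4 -> skip
r=55=110111 popcount=5 -> skip
r=56=111000 popcount=3 -> skip
r=57=111001 popcount=4 -> skip
r=58=111010 popcount=4 -> skip
r=59=111011 popcount=5 -> skip
r=60=111100 popcount=4 -> skip
r=61=111101 popcount=5 -> skip
r=62=111110 popcount=5 -> skip
r=63=111111 popcount=6 -> skip
r=64=1000000 popcount=1 -> KEEP
r=65=1000001 popcount=2 -> skip
Kept rows: 32 64

Answer: 32 64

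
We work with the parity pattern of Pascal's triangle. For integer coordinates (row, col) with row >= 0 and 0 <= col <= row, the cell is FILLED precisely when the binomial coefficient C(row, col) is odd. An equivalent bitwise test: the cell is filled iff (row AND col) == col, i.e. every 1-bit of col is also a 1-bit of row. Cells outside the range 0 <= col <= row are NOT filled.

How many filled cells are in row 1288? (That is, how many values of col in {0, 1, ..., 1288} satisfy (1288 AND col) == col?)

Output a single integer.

1288 in binary = 10100001000
popcount(1288) = number of 1-bits in 10100001000 = 3
A col c satisfies (1288 AND c) == c iff every set bit of c is also set in 1288; each of the 3 set bits of 1288 can independently be on or off in c.
count = 2^3 = 8

Answer: 8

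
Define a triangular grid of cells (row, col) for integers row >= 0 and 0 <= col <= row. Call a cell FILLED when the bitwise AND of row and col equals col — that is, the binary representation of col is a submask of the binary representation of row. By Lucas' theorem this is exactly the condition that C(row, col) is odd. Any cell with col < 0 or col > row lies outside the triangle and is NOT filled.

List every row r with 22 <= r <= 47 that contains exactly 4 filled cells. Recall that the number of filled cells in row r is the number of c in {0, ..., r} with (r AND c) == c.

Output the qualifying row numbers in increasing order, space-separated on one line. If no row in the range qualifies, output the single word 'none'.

Row r has 2^popcount(r) filled cells, so we need popcount(r) = log2(4) = 2.
Scan r = 22..47 and keep those with exactly 2 one-bits:
r=22=10110 popcount=3 -> skip
r=23=10111 popcount=4 -> skip
r=24=11000 popcount=2 -> KEEP
r=25=11001 popcount=3 -> skip
r=26=11010 popcount=3 -> skip
r=27=11011 popcount=4 -> skip
r=28=11100 popcount=3 -> skip
r=29=11101 popcount=4 -> skip
r=30=11110 popcount=4 -> skip
r=31=11111 popcount=5 -> skip
r=32=100000 popcount=1 -> skip
r=33=100001 popcount=2 -> KEEP
r=34=100010 popcount=2 -> KEEP
r=35=100011 popcount=3 -> skip
r=36=100100 popcount=2 -> KEEP
r=37=100101 popcount=3 -> skip
r=38=100110 popcount=3 -> skip
r=39=100111 popcount=4 -> skip
r=40=101000 popcount=2 -> KEEP
r=41=101001 popcount=3 -> skip
r=42=101010 popcount=3 -> skip
r=43=101011 popcount=4 -> skip
r=44=101100 popcount=3 -> skip
r=45=101101 popcount=4 -> skip
r=46=101110 popcount=4 -> skip
r=47=101111 popcount=5 -> skip
Kept rows: 24 33 34 36 40

Answer: 24 33 34 36 40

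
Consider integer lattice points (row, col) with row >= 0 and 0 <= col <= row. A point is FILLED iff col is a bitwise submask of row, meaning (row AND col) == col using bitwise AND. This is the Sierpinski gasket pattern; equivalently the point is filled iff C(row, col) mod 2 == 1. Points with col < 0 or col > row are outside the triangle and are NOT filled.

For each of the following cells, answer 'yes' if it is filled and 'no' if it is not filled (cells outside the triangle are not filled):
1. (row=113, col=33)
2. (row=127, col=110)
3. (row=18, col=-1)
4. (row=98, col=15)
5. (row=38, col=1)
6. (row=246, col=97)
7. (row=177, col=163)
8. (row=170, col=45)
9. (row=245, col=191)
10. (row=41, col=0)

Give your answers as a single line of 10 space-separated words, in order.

Answer: yes yes no no no no no no no yes

Derivation:
(113,33): row=0b1110001, col=0b100001, row AND col = 0b100001 = 33; 33 == 33 -> filled
(127,110): row=0b1111111, col=0b1101110, row AND col = 0b1101110 = 110; 110 == 110 -> filled
(18,-1): col outside [0, 18] -> not filled
(98,15): row=0b1100010, col=0b1111, row AND col = 0b10 = 2; 2 != 15 -> empty
(38,1): row=0b100110, col=0b1, row AND col = 0b0 = 0; 0 != 1 -> empty
(246,97): row=0b11110110, col=0b1100001, row AND col = 0b1100000 = 96; 96 != 97 -> empty
(177,163): row=0b10110001, col=0b10100011, row AND col = 0b10100001 = 161; 161 != 163 -> empty
(170,45): row=0b10101010, col=0b101101, row AND col = 0b101000 = 40; 40 != 45 -> empty
(245,191): row=0b11110101, col=0b10111111, row AND col = 0b10110101 = 181; 181 != 191 -> empty
(41,0): row=0b101001, col=0b0, row AND col = 0b0 = 0; 0 == 0 -> filled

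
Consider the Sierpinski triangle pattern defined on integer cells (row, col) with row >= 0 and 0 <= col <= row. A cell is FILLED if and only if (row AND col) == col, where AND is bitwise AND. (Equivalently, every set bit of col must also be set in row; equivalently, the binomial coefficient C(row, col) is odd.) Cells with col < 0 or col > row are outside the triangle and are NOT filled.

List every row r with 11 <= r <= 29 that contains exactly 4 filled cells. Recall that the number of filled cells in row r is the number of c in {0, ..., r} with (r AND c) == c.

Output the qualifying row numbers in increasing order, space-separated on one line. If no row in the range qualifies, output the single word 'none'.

Answer: 12 17 18 20 24

Derivation:
Row r has 2^popcount(r) filled cells, so we need popcount(r) = log2(4) = 2.
Scan r = 11..29 and keep those with exactly 2 one-bits:
r=11=1011 popcount=3 -> skip
r=12=1100 popcount=2 -> KEEP
r=13=1101 popcount=3 -> skip
r=14=1110 popcount=3 -> skip
r=15=1111 popcount=4 -> skip
r=16=10000 popcount=1 -> skip
r=17=10001 popcount=2 -> KEEP
r=18=10010 popcount=2 -> KEEP
r=19=10011 popcount=3 -> skip
r=20=10100 popcount=2 -> KEEP
r=21=10101 popcount=3 -> skip
r=22=10110 popcount=3 -> skip
r=23=10111 popcount=4 -> skip
r=24=11000 popcount=2 -> KEEP
r=25=11001 popcount=3 -> skip
r=26=11010 popcount=3 -> skip
r=27=11011 popcount=4 -> skip
r=28=11100 popcount=3 -> skip
r=29=11101 popcount=4 -> skip
Kept rows: 12 17 18 20 24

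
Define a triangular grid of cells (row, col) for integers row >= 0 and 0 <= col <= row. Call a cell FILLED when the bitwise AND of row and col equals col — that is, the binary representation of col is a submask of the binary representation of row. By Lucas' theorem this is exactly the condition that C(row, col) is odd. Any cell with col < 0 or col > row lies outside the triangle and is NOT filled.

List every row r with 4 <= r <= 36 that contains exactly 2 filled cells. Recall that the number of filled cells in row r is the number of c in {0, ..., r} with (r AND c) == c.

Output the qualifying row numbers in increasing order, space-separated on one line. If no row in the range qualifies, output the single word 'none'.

Row r has 2^popcount(r) filled cells, so we need popcount(r) = log2(2) = 1.
Scan r = 4..36 and keep those with exactly 1 one-bits:
r=4=100 popcount=1 -> KEEP
r=5=101 popcount=2 -> skip
r=6=110 popcount=2 -> skip
r=7=111 popcount=3 -> skip
r=8=1000 popcount=1 -> KEEP
r=9=1001 popcount=2 -> skip
r=10=1010 popcount=2 -> skip
r=11=1011 popcount=3 -> skip
r=12=1100 popcount=2 -> skip
r=13=1101 popcount=3 -> skip
r=14=1110 popcount=3 -> skip
r=15=1111 popcount=4 -> skip
r=16=10000 popcount=1 -> KEEP
r=17=10001 popcount=2 -> skip
r=18=10010 popcount=2 -> skip
r=19=10011 popcount=3 -> skip
r=20=10100 popcount=2 -> skip
r=21=10101 popcount=3 -> skip
r=22=10110 popcount=3 -> skip
r=23=10111 popcount=4 -> skip
r=24=11000 popcount=2 -> skip
r=25=11001 popcount=3 -> skip
r=26=11010 popcount=3 -> skip
r=27=11011 popcount=4 -> skip
r=28=11100 popcount=3 -> skip
r=29=11101 popcount=4 -> skip
r=30=11110 popcount=4 -> skip
r=31=11111 popcount=5 -> skip
r=32=100000 popcount=1 -> KEEP
r=33=100001 popcount=2 -> skip
r=34=100010 popcount=2 -> skip
r=35=100011 popcount=3 -> skip
r=36=100100 popcount=2 -> skip
Kept rows: 4 8 16 32

Answer: 4 8 16 32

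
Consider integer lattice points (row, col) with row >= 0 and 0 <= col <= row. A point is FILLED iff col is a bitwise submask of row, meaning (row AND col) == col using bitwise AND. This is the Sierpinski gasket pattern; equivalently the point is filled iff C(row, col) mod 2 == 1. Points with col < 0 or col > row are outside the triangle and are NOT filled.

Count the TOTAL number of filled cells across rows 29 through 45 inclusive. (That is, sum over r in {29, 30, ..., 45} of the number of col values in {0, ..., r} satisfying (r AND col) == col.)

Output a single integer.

r29=11101 pc4: +16 =16
r30=11110 pc4: +16 =32
r31=11111 pc5: +32 =64
r32=100000 pc1: +2 =66
r33=100001 pc2: +4 =70
r34=100010 pc2: +4 =74
r35=100011 pc3: +8 =82
r36=100100 pc2: +4 =86
r37=100101 pc3: +8 =94
r38=100110 pc3: +8 =102
r39=100111 pc4: +16 =118
r40=101000 pc2: +4 =122
r41=101001 pc3: +8 =130
r42=101010 pc3: +8 =138
r43=101011 pc4: +16 =154
r44=101100 pc3: +8 =162
r45=101101 pc4: +16 =178

Answer: 178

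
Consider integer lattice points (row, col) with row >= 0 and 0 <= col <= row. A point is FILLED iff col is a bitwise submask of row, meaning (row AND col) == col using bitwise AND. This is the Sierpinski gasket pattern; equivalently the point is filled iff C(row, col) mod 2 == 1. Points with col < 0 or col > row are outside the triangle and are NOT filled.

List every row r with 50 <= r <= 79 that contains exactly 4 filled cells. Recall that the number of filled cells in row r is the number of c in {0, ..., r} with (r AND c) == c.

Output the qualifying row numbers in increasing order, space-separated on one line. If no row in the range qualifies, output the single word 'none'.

Answer: 65 66 68 72

Derivation:
Row r has 2^popcount(r) filled cells, so we need popcount(r) = log2(4) = 2.
Scan r = 50..79 and keep those with exactly 2 one-bits:
r=50=110010 popcount=3 -> skip
r=51=110011 popcount=4 -> skip
r=52=110100 popcount=3 -> skip
r=53=110101 popcount=4 -> skip
r=54=110110 popcount=4 -> skip
r=55=110111 popcount=5 -> skip
r=56=111000 popcount=3 -> skip
r=57=111001 popcount=4 -> skip
r=58=111010 popcount=4 -> skip
r=59=111011 popcount=5 -> skip
r=60=111100 popcount=4 -> skip
r=61=111101 popcount=5 -> skip
r=62=111110 popcount=5 -> skip
r=63=111111 popcount=6 -> skip
r=64=1000000 popcount=1 -> skip
r=65=1000001 popcount=2 -> KEEP
r=66=1000010 popcount=2 -> KEEP
r=67=1000011 popcount=3 -> skip
r=68=1000100 popcount=2 -> KEEP
r=69=1000101 popcount=3 -> skip
r=70=1000110 popcount=3 -> skip
r=71=1000111 popcount=4 -> skip
r=72=1001000 popcount=2 -> KEEP
r=73=1001001 popcount=3 -> skip
r=74=1001010 popcount=3 -> skip
r=75=1001011 popcount=4 -> skip
r=76=1001100 popcount=3 -> skip
r=77=1001101 popcount=4 -> skip
r=78=1001110 popcount=4 -> skip
r=79=1001111 popcount=5 -> skip
Kept rows: 65 66 68 72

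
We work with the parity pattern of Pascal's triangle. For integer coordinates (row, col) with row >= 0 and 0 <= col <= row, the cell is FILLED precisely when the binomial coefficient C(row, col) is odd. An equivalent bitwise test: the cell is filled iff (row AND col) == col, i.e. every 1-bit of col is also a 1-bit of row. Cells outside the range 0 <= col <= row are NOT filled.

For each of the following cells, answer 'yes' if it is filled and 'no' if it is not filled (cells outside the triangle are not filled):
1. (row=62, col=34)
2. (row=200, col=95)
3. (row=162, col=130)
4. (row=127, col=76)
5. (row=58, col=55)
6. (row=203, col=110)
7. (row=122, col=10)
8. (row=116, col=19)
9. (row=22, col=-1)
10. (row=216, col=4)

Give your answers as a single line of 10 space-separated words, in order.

Answer: yes no yes yes no no yes no no no

Derivation:
(62,34): row=0b111110, col=0b100010, row AND col = 0b100010 = 34; 34 == 34 -> filled
(200,95): row=0b11001000, col=0b1011111, row AND col = 0b1001000 = 72; 72 != 95 -> empty
(162,130): row=0b10100010, col=0b10000010, row AND col = 0b10000010 = 130; 130 == 130 -> filled
(127,76): row=0b1111111, col=0b1001100, row AND col = 0b1001100 = 76; 76 == 76 -> filled
(58,55): row=0b111010, col=0b110111, row AND col = 0b110010 = 50; 50 != 55 -> empty
(203,110): row=0b11001011, col=0b1101110, row AND col = 0b1001010 = 74; 74 != 110 -> empty
(122,10): row=0b1111010, col=0b1010, row AND col = 0b1010 = 10; 10 == 10 -> filled
(116,19): row=0b1110100, col=0b10011, row AND col = 0b10000 = 16; 16 != 19 -> empty
(22,-1): col outside [0, 22] -> not filled
(216,4): row=0b11011000, col=0b100, row AND col = 0b0 = 0; 0 != 4 -> empty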